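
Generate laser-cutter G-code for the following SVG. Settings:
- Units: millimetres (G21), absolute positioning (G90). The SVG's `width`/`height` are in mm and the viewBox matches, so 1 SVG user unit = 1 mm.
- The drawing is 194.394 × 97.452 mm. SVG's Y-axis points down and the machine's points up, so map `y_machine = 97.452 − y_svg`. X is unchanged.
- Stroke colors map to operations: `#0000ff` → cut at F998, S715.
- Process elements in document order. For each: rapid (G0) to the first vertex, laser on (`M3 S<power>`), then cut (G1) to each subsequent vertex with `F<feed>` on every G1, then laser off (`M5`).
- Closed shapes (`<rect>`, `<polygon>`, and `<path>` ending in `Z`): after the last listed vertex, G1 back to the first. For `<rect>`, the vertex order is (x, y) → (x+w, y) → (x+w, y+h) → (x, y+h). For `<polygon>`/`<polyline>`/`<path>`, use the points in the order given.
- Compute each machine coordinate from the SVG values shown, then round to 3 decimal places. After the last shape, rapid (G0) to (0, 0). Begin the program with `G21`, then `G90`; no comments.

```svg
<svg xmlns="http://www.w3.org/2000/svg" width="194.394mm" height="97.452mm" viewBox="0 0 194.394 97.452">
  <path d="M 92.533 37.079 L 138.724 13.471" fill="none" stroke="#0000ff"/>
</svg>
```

viewBox `0 0 194.394 97.452` with mm width/height → 1 unit = 1 mm. Flip: y_m = 97.452 − y_svg.

**Shape 1** — `<path>` line segment, stroke `#0000ff` → cut (S715, F998). Machine vertices: (92.533,60.373) → (138.724,83.981). Open path.

G21
G90
G0 X92.533 Y60.373
M3 S715
G1 X138.724 Y83.981 F998
M5
G0 X0.000 Y0.000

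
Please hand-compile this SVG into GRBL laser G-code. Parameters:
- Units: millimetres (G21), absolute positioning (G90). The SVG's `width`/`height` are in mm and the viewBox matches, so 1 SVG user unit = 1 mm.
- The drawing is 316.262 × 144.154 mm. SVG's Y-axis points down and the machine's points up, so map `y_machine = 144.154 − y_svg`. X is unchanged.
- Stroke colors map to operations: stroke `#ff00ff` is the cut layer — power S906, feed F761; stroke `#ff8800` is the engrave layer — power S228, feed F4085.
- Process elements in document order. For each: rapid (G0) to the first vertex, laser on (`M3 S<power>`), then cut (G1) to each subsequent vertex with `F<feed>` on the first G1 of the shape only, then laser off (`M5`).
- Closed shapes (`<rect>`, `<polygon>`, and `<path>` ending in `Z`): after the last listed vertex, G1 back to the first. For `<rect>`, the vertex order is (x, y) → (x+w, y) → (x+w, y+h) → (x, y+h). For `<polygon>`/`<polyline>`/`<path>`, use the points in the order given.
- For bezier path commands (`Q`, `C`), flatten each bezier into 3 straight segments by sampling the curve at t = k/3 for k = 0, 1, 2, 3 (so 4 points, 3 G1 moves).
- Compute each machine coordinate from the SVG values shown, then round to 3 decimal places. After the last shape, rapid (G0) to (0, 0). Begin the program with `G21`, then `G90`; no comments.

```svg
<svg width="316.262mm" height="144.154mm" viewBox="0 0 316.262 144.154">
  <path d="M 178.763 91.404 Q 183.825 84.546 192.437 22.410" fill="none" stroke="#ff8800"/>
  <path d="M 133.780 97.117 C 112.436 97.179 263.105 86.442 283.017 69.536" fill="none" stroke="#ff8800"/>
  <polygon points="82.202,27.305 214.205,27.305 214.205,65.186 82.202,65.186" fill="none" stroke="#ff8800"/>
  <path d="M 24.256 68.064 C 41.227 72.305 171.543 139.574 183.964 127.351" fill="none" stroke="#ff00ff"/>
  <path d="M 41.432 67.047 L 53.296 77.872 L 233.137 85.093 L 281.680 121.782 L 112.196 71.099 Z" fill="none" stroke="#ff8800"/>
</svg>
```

G21
G90
G0 X178.763 Y52.750
M3 S228
G1 X182.532 Y63.464 F4085
G1 X187.090 Y86.462
G1 X192.437 Y121.744
M5
G0 X133.780 Y47.037
M3 S228
G1 X158.560 Y50.403 F4085
G1 X230.733 Y59.940
G1 X283.017 Y74.618
M5
G0 X82.202 Y116.849
M3 S228
G1 X214.205 Y116.849 F4085
G1 X214.205 Y78.968
G1 X82.202 Y78.968
G1 X82.202 Y116.849
M5
G0 X24.256 Y76.090
M3 S906
G1 X70.444 Y56.118 F761
G1 X140.809 Y25.799
G1 X183.964 Y16.803
M5
G0 X41.432 Y77.107
M3 S228
G1 X53.296 Y66.282 F4085
G1 X233.137 Y59.061
G1 X281.680 Y22.372
G1 X112.196 Y73.055
G1 X41.432 Y77.107
M5
G0 X0.000 Y0.000

viewBox `0 0 316.262 144.154` with mm width/height → 1 unit = 1 mm. Flip: y_m = 144.154 − y_svg.

**Shape 1** — `<path>` quadratic bezier, stroke `#ff8800` → engrave (S228, F4085). Control points (SVG): P0=(178.763,91.404), P1=(183.825,84.546), P2=(192.437,22.410); sampled at t=k/3. Machine vertices: (178.763,52.750) → (182.532,63.464) → (187.090,86.462) → (192.437,121.744). Open path.

**Shape 2** — `<path>` cubic bezier, stroke `#ff8800` → engrave (S228, F4085). Control points (SVG): P0=(133.780,97.117), P1=(112.436,97.179), P2=(263.105,86.442), P3=(283.017,69.536); sampled at t=k/3. Machine vertices: (133.780,47.037) → (158.560,50.403) → (230.733,59.940) → (283.017,74.618). Open path.

**Shape 3** — `<polygon>` rectangle, stroke `#ff8800` → engrave (S228, F4085). Machine vertices: (82.202,116.849) → (214.205,116.849) → (214.205,78.968) → (82.202,78.968) → (82.202,116.849). Closed: final G1 returns to the first vertex.

**Shape 4** — `<path>` cubic bezier, stroke `#ff00ff` → cut (S906, F761). Control points (SVG): P0=(24.256,68.064), P1=(41.227,72.305), P2=(171.543,139.574), P3=(183.964,127.351); sampled at t=k/3. Machine vertices: (24.256,76.090) → (70.444,56.118) → (140.809,25.799) → (183.964,16.803). Open path.

**Shape 5** — `<path>` closed polygon, stroke `#ff8800` → engrave (S228, F4085). Machine vertices: (41.432,77.107) → (53.296,66.282) → (233.137,59.061) → (281.680,22.372) → (112.196,73.055) → (41.432,77.107). Closed: final G1 returns to the first vertex.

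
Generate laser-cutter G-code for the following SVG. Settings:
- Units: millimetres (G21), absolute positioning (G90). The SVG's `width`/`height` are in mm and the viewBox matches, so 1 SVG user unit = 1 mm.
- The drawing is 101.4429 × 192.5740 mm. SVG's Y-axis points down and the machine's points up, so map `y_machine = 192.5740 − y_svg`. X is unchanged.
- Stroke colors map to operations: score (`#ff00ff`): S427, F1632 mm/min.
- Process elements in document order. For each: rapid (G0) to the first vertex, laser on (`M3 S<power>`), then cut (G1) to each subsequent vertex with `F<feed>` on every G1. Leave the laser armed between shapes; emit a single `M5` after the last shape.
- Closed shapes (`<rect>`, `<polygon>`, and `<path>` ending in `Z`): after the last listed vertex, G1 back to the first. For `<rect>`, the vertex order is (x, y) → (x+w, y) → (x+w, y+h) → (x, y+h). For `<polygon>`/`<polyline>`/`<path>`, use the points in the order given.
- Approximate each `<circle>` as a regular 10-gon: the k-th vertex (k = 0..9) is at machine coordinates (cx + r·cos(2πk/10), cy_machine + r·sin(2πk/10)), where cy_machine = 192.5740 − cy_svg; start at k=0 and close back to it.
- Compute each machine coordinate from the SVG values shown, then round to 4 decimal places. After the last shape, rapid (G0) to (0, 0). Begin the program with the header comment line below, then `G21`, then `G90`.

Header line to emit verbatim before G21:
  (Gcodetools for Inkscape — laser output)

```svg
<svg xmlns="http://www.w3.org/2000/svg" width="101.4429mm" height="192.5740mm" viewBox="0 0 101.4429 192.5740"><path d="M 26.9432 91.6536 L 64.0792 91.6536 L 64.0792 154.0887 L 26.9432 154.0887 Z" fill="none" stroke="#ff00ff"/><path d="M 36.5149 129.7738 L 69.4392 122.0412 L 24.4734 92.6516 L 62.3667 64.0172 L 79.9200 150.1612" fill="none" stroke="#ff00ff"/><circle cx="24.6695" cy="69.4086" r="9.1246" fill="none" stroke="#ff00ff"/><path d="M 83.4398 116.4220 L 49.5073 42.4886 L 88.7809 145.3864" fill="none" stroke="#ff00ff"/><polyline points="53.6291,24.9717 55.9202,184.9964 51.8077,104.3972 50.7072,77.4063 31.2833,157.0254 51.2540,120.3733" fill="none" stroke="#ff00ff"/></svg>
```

(Gcodetools for Inkscape — laser output)
G21
G90
G0 X26.9432 Y100.9204
M3 S427
G1 X64.0792 Y100.9204 F1632
G1 X64.0792 Y38.4853 F1632
G1 X26.9432 Y38.4853 F1632
G1 X26.9432 Y100.9204 F1632
G0 X36.5149 Y62.8002
M3 S427
G1 X69.4392 Y70.5328 F1632
G1 X24.4734 Y99.9224 F1632
G1 X62.3667 Y128.5568 F1632
G1 X79.9200 Y42.4128 F1632
G0 X33.7941 Y123.1654
M3 S427
G1 X32.0515 Y128.5287 F1632
G1 X27.4892 Y131.8434 F1632
G1 X21.8498 Y131.8434 F1632
G1 X17.2875 Y128.5287 F1632
G1 X15.5449 Y123.1654 F1632
G1 X17.2875 Y117.8021 F1632
G1 X21.8498 Y114.4874 F1632
G1 X27.4892 Y114.4874 F1632
G1 X32.0515 Y117.8021 F1632
G1 X33.7941 Y123.1654 F1632
G0 X83.4398 Y76.1520
M3 S427
G1 X49.5073 Y150.0854 F1632
G1 X88.7809 Y47.1876 F1632
G0 X53.6291 Y167.6023
M3 S427
G1 X55.9202 Y7.5776 F1632
G1 X51.8077 Y88.1768 F1632
G1 X50.7072 Y115.1677 F1632
G1 X31.2833 Y35.5486 F1632
G1 X51.2540 Y72.2007 F1632
M5
G0 X0.0000 Y0.0000

1 u = 1 mm; y_m = 192.5740 − y.

[1] `<path>` rectangle, #ff00ff→score S427 F1632: (26.9432,100.9204) → (64.0792,100.9204) → (64.0792,38.4853) → (26.9432,38.4853) → (26.9432,100.9204) (closed)

[2] `<path>` open polyline, #ff00ff→score S427 F1632: (36.5149,62.8002) → (69.4392,70.5328) → (24.4734,99.9224) → (62.3667,128.5568) → (79.9200,42.4128)

[3] `<circle>` circle, #ff00ff→score S427 F1632: (33.7941,123.1654) → (32.0515,128.5287) → (27.4892,131.8434) → (21.8498,131.8434) → (17.2875,128.5287) → (15.5449,123.1654) → (17.2875,117.8021) → (21.8498,114.4874) → (27.4892,114.4874) → (32.0515,117.8021) → (33.7941,123.1654) (closed)

[4] `<path>` open polyline, #ff00ff→score S427 F1632: (83.4398,76.1520) → (49.5073,150.0854) → (88.7809,47.1876)

[5] `<polyline>` open polyline, #ff00ff→score S427 F1632: (53.6291,167.6023) → (55.9202,7.5776) → (51.8077,88.1768) → (50.7072,115.1677) → (31.2833,35.5486) → (51.2540,72.2007)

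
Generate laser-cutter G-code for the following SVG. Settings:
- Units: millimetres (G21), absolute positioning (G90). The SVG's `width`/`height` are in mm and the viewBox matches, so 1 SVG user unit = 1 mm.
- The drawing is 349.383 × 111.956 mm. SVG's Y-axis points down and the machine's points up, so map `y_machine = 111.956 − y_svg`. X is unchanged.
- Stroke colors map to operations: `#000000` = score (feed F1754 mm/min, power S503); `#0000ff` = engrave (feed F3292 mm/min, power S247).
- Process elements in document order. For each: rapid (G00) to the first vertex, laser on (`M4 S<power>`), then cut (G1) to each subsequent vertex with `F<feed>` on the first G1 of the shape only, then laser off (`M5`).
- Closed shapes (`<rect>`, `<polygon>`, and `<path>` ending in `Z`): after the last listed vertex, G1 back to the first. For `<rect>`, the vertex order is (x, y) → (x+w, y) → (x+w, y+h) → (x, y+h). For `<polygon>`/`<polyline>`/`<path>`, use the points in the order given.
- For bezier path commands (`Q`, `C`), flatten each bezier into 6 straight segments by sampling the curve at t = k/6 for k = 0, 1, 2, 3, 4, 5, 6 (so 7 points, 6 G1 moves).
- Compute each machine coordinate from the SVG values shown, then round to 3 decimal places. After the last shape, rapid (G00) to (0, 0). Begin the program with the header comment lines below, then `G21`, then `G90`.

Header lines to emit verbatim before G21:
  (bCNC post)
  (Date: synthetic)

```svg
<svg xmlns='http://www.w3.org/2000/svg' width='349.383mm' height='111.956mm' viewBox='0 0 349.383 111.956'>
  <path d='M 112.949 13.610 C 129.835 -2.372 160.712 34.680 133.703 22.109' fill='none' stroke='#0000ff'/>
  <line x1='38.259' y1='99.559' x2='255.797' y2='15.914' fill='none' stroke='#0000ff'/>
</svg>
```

1 u = 1 mm; y_m = 111.956 − y.

[1] `<path>` cubic bezier, #0000ff→engrave S247 F3292: (112.949,98.346) → (122.225,102.393) → (131.837,100.452) → (139.787,95.376) → (144.079,90.015) → (142.716,87.221) → (133.703,89.847)

[2] `<line>` line segment, #0000ff→engrave S247 F3292: (38.259,12.397) → (255.797,96.042)

(bCNC post)
(Date: synthetic)
G21
G90
G00 X112.949 Y98.346
M4 S247
G1 X122.225 Y102.393 F3292
G1 X131.837 Y100.452
G1 X139.787 Y95.376
G1 X144.079 Y90.015
G1 X142.716 Y87.221
G1 X133.703 Y89.847
M5
G00 X38.259 Y12.397
M4 S247
G1 X255.797 Y96.042 F3292
M5
G00 X0.000 Y0.000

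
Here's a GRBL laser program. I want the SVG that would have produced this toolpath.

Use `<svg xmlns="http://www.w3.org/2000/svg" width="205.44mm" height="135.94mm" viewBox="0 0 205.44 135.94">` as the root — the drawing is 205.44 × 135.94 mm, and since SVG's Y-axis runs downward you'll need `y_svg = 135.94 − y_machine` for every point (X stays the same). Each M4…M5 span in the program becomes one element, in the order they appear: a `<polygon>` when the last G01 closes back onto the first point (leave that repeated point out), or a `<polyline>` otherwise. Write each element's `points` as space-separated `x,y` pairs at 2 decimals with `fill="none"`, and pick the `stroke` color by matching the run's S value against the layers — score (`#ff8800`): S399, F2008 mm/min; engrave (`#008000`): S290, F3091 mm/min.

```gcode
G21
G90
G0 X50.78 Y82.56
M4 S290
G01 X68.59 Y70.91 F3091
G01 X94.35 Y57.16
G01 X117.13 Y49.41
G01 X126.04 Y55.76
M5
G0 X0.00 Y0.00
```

<svg xmlns="http://www.w3.org/2000/svg" width="205.44mm" height="135.94mm" viewBox="0 0 205.44 135.94">
  <polyline points="50.78,53.38 68.59,65.03 94.35,78.78 117.13,86.53 126.04,80.18" fill="none" stroke="#008000"/>
</svg>

Machine Y-up, SVG Y-down with viewBox height 135.94, so y_svg = 135.94 − y_machine; X carries over. Every run uses S290, so all elements get stroke `#008000` (engrave).

Run 1: The run is open, so emit a `<polyline>` with points (Y-flipped): 50.78,53.38 68.59,65.03 94.35,78.78 117.13,86.53 126.04,80.18.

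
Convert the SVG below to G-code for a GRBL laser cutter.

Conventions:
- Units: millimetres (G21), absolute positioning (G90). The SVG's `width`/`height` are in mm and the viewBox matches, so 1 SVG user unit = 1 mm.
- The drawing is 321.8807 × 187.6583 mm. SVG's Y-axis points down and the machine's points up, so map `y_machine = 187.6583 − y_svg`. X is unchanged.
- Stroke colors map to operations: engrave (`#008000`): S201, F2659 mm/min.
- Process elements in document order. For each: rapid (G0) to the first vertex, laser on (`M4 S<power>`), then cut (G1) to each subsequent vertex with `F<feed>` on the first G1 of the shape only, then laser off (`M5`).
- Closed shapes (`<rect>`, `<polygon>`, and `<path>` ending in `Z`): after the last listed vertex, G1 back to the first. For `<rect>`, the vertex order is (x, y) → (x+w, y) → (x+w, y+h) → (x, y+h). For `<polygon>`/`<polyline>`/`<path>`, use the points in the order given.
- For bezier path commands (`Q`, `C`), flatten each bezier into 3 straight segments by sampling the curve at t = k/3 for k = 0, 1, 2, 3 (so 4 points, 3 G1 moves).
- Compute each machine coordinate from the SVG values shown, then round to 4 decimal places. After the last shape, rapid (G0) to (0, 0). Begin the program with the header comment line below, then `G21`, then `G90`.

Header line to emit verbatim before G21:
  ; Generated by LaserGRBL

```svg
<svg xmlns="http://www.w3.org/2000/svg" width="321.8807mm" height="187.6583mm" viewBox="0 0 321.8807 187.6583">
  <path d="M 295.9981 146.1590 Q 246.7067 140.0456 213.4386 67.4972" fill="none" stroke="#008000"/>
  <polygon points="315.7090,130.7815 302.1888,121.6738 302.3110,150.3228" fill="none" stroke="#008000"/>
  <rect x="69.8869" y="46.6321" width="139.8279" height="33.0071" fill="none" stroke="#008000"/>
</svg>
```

; Generated by LaserGRBL
G21
G90
G0 X295.9981 Y41.4993
M4 S201
G1 X264.9175 Y52.9566 F2659
G1 X237.3977 Y79.1772
G1 X213.4386 Y120.1611
M5
G0 X315.7090 Y56.8768
M4 S201
G1 X302.1888 Y65.9845 F2659
G1 X302.3110 Y37.3355
G1 X315.7090 Y56.8768
M5
G0 X69.8869 Y141.0262
M4 S201
G1 X209.7148 Y141.0262 F2659
G1 X209.7148 Y108.0191
G1 X69.8869 Y108.0191
G1 X69.8869 Y141.0262
M5
G0 X0.0000 Y0.0000

1 u = 1 mm; y_m = 187.6583 − y.

[1] `<path>` quadratic bezier, #008000→engrave S201 F2659: (295.9981,41.4993) → (264.9175,52.9566) → (237.3977,79.1772) → (213.4386,120.1611)

[2] `<polygon>` closed polygon, #008000→engrave S201 F2659: (315.7090,56.8768) → (302.1888,65.9845) → (302.3110,37.3355) → (315.7090,56.8768) (closed)

[3] `<rect>` rectangle, #008000→engrave S201 F2659: (69.8869,141.0262) → (209.7148,141.0262) → (209.7148,108.0191) → (69.8869,108.0191) → (69.8869,141.0262) (closed)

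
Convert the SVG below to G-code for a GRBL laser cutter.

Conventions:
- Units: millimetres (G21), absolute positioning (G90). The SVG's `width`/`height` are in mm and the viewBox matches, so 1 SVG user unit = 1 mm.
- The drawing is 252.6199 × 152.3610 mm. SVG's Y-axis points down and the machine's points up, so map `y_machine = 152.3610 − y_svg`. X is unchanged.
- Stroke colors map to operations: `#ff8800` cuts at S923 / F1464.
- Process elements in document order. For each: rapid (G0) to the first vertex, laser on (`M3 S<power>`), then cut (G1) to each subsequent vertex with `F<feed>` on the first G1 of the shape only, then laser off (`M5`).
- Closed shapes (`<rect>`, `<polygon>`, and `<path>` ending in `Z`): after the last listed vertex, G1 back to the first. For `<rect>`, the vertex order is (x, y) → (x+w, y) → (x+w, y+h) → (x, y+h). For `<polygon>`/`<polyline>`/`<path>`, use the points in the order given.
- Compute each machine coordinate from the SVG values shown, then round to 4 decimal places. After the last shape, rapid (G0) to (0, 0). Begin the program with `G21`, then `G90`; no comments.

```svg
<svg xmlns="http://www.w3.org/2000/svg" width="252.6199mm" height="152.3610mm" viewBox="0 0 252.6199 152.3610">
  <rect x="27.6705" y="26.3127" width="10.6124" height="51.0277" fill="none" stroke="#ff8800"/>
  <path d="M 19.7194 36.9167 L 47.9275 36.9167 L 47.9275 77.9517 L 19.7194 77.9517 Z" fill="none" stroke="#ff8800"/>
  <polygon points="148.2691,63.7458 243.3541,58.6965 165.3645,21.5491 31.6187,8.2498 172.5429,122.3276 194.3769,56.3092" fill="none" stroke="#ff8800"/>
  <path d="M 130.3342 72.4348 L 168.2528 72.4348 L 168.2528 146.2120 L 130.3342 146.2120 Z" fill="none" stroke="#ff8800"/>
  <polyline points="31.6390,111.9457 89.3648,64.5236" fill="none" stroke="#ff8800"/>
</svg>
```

G21
G90
G0 X27.6705 Y126.0483
M3 S923
G1 X38.2829 Y126.0483 F1464
G1 X38.2829 Y75.0206
G1 X27.6705 Y75.0206
G1 X27.6705 Y126.0483
M5
G0 X19.7194 Y115.4443
M3 S923
G1 X47.9275 Y115.4443 F1464
G1 X47.9275 Y74.4093
G1 X19.7194 Y74.4093
G1 X19.7194 Y115.4443
M5
G0 X148.2691 Y88.6152
M3 S923
G1 X243.3541 Y93.6645 F1464
G1 X165.3645 Y130.8119
G1 X31.6187 Y144.1112
G1 X172.5429 Y30.0334
G1 X194.3769 Y96.0518
G1 X148.2691 Y88.6152
M5
G0 X130.3342 Y79.9262
M3 S923
G1 X168.2528 Y79.9262 F1464
G1 X168.2528 Y6.1490
G1 X130.3342 Y6.1490
G1 X130.3342 Y79.9262
M5
G0 X31.6390 Y40.4153
M3 S923
G1 X89.3648 Y87.8374 F1464
M5
G0 X0.0000 Y0.0000

viewBox `0 0 252.6199 152.3610` with mm width/height → 1 unit = 1 mm. Flip: y_m = 152.3610 − y_svg.

**Shape 1** — `<rect>` rectangle, stroke `#ff8800` → cut (S923, F1464). Machine vertices: (27.6705,126.0483) → (38.2829,126.0483) → (38.2829,75.0206) → (27.6705,75.0206) → (27.6705,126.0483). Closed: final G1 returns to the first vertex.

**Shape 2** — `<path>` rectangle, stroke `#ff8800` → cut (S923, F1464). Machine vertices: (19.7194,115.4443) → (47.9275,115.4443) → (47.9275,74.4093) → (19.7194,74.4093) → (19.7194,115.4443). Closed: final G1 returns to the first vertex.

**Shape 3** — `<polygon>` closed polygon, stroke `#ff8800` → cut (S923, F1464). Machine vertices: (148.2691,88.6152) → (243.3541,93.6645) → (165.3645,130.8119) → (31.6187,144.1112) → (172.5429,30.0334) → (194.3769,96.0518) → (148.2691,88.6152). Closed: final G1 returns to the first vertex.

**Shape 4** — `<path>` rectangle, stroke `#ff8800` → cut (S923, F1464). Machine vertices: (130.3342,79.9262) → (168.2528,79.9262) → (168.2528,6.1490) → (130.3342,6.1490) → (130.3342,79.9262). Closed: final G1 returns to the first vertex.

**Shape 5** — `<polyline>` line segment, stroke `#ff8800` → cut (S923, F1464). Machine vertices: (31.6390,40.4153) → (89.3648,87.8374). Open path.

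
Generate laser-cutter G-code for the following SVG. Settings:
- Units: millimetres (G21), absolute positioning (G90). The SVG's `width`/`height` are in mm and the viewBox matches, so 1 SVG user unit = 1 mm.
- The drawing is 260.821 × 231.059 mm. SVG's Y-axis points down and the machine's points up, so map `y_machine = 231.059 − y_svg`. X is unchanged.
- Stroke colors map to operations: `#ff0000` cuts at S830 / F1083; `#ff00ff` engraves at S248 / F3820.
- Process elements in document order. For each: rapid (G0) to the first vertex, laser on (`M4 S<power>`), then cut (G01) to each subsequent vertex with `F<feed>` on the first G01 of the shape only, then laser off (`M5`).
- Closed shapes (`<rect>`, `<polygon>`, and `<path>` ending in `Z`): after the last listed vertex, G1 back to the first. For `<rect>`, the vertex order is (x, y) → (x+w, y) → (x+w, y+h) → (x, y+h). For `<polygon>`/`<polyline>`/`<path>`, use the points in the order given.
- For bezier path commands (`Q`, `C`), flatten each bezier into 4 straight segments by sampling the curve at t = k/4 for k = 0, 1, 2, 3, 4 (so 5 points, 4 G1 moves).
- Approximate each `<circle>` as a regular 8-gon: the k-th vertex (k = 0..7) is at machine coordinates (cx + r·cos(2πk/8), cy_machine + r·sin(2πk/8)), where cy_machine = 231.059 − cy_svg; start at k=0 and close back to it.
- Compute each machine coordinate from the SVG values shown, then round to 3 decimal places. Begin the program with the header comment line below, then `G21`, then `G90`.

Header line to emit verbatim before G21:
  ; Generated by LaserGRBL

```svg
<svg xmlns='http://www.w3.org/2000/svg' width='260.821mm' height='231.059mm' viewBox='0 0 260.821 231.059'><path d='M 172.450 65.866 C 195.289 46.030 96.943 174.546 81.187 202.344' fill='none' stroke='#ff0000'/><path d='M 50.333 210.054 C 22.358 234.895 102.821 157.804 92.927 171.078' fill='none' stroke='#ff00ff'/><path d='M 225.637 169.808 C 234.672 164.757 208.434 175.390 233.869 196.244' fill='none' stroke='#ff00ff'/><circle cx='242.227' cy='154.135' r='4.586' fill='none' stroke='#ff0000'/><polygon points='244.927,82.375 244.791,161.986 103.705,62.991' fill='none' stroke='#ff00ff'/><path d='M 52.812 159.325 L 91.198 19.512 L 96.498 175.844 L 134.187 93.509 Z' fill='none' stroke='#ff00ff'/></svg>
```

; Generated by LaserGRBL
G21
G90
G0 X172.450 Y165.193
M4 S830
G01 X170.041 Y156.146 F1083
G01 X141.292 Y114.817
G01 X105.306 Y64.556
G01 X81.187 Y28.715
M5
G0 X50.333 Y21.005
M4 S248
G01 X46.578 Y18.482 F3820
G01 X64.850 Y36.155
G01 X86.512 Y55.998
G01 X92.927 Y59.981
M5
G0 X225.637 Y61.251
M4 S248
G01 X227.158 Y62.184 F3820
G01 X223.603 Y57.747
G01 X223.123 Y48.454
G01 X233.869 Y34.815
M5
G0 X246.813 Y76.924
M4 S830
G01 X245.470 Y80.167 F1083
G01 X242.227 Y81.510
G01 X238.984 Y80.167
G01 X237.641 Y76.924
G01 X238.984 Y73.681
G01 X242.227 Y72.338
G01 X245.470 Y73.681
G01 X246.813 Y76.924
M5
G0 X244.927 Y148.684
M4 S248
G01 X244.791 Y69.073 F3820
G01 X103.705 Y168.068
G01 X244.927 Y148.684
M5
G0 X52.812 Y71.734
M4 S248
G01 X91.198 Y211.547 F3820
G01 X96.498 Y55.215
G01 X134.187 Y137.550
G01 X52.812 Y71.734
M5

1 u = 1 mm; y_m = 231.059 − y.

[1] `<path>` cubic bezier, #ff0000→cut S830 F1083: (172.450,165.193) → (170.041,156.146) → (141.292,114.817) → (105.306,64.556) → (81.187,28.715)

[2] `<path>` cubic bezier, #ff00ff→engrave S248 F3820: (50.333,21.005) → (46.578,18.482) → (64.850,36.155) → (86.512,55.998) → (92.927,59.981)

[3] `<path>` cubic bezier, #ff00ff→engrave S248 F3820: (225.637,61.251) → (227.158,62.184) → (223.603,57.747) → (223.123,48.454) → (233.869,34.815)

[4] `<circle>` circle, #ff0000→cut S830 F1083: (246.813,76.924) → (245.470,80.167) → (242.227,81.510) → (238.984,80.167) → (237.641,76.924) → (238.984,73.681) → (242.227,72.338) → (245.470,73.681) → (246.813,76.924) (closed)

[5] `<polygon>` closed polygon, #ff00ff→engrave S248 F3820: (244.927,148.684) → (244.791,69.073) → (103.705,168.068) → (244.927,148.684) (closed)

[6] `<path>` closed polygon, #ff00ff→engrave S248 F3820: (52.812,71.734) → (91.198,211.547) → (96.498,55.215) → (134.187,137.550) → (52.812,71.734) (closed)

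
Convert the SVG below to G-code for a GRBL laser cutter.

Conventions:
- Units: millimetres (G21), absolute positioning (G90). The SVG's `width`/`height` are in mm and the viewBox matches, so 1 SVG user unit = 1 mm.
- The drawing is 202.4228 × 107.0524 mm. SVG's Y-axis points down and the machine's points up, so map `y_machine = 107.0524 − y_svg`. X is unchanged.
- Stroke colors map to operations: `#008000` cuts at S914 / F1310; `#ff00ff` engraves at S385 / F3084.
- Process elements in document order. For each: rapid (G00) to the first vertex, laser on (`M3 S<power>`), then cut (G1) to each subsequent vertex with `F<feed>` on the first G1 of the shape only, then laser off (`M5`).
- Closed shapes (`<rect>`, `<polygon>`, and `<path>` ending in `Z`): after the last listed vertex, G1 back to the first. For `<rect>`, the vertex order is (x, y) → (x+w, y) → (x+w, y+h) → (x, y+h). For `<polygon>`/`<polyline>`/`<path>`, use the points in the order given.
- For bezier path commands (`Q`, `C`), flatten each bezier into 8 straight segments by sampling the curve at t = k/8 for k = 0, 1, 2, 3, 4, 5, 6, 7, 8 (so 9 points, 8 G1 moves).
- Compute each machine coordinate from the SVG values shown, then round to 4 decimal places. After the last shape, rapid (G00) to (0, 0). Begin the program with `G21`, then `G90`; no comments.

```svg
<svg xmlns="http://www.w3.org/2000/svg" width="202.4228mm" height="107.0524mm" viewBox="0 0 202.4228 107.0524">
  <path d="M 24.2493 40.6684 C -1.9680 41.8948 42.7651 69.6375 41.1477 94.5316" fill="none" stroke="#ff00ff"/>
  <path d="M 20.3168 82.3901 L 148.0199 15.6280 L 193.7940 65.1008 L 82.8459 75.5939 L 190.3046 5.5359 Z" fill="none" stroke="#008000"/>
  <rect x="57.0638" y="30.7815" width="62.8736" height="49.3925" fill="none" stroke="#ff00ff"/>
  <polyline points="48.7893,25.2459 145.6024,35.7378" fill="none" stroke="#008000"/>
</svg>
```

G21
G90
G00 X24.2493 Y66.3840
M3 S385
G1 X17.5145 Y64.7385 F3084
G1 X16.0567 Y60.9512
G1 X18.5012 Y55.3663
G1 X23.4735 Y48.3278
G1 X29.5989 Y40.1799
G1 X35.5029 Y31.2667
G1 X39.8106 Y21.9323
G1 X41.1477 Y12.5208
M5
G00 X20.3168 Y24.6623
M3 S914
G1 X148.0199 Y91.4244 F1310
G1 X193.7940 Y41.9516
G1 X82.8459 Y31.4585
G1 X190.3046 Y101.5165
G1 X20.3168 Y24.6623
M5
G00 X57.0638 Y76.2709
M3 S385
G1 X119.9374 Y76.2709 F3084
G1 X119.9374 Y26.8784
G1 X57.0638 Y26.8784
G1 X57.0638 Y76.2709
M5
G00 X48.7893 Y81.8065
M3 S914
G1 X145.6024 Y71.3146 F1310
M5
G00 X0.0000 Y0.0000

1 u = 1 mm; y_m = 107.0524 − y.

[1] `<path>` cubic bezier, #ff00ff→engrave S385 F3084: (24.2493,66.3840) → (17.5145,64.7385) → (16.0567,60.9512) → (18.5012,55.3663) → (23.4735,48.3278) → (29.5989,40.1799) → (35.5029,31.2667) → (39.8106,21.9323) → (41.1477,12.5208)

[2] `<path>` closed polygon, #008000→cut S914 F1310: (20.3168,24.6623) → (148.0199,91.4244) → (193.7940,41.9516) → (82.8459,31.4585) → (190.3046,101.5165) → (20.3168,24.6623) (closed)

[3] `<rect>` rectangle, #ff00ff→engrave S385 F3084: (57.0638,76.2709) → (119.9374,76.2709) → (119.9374,26.8784) → (57.0638,26.8784) → (57.0638,76.2709) (closed)

[4] `<polyline>` line segment, #008000→cut S914 F1310: (48.7893,81.8065) → (145.6024,71.3146)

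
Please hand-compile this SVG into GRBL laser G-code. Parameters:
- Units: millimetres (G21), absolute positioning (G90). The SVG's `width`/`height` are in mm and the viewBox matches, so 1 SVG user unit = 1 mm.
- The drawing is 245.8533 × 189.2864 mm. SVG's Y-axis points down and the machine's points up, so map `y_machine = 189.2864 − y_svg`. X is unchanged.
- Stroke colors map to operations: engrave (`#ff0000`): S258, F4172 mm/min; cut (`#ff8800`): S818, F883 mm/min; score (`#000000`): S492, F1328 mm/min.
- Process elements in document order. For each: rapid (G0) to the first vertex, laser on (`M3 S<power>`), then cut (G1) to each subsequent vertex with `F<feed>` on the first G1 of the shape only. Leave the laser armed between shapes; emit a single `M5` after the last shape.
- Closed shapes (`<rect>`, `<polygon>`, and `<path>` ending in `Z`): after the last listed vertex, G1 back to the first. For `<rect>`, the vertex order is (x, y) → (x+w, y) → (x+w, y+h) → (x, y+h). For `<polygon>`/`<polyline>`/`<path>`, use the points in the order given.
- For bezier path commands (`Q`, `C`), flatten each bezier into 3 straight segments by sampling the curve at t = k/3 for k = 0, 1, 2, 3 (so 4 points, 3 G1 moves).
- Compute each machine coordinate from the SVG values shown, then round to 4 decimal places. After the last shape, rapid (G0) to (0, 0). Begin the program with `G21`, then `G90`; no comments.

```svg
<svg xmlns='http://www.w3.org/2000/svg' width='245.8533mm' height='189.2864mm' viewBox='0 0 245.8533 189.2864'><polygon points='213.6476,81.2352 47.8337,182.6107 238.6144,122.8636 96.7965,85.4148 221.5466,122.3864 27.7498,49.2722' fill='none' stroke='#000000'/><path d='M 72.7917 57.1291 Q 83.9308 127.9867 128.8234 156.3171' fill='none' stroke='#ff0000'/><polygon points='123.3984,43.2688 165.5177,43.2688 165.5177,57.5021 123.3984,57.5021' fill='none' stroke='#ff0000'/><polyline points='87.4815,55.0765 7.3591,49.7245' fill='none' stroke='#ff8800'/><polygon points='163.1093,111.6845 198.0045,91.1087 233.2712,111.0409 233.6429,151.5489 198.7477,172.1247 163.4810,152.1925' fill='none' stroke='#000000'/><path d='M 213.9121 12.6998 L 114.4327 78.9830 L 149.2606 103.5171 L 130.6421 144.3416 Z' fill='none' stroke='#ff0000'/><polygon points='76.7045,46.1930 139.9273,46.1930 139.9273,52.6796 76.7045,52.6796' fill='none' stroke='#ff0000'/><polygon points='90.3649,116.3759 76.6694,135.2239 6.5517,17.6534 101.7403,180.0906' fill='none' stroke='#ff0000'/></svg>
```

G21
G90
G0 X213.6476 Y108.0512
M3 S492
G1 X47.8337 Y6.6757 F1328
G1 X238.6144 Y66.4228
G1 X96.7965 Y103.8716
G1 X221.5466 Y66.9000
G1 X27.7498 Y140.0142
G1 X213.6476 Y108.0512
G0 X72.7917 Y132.1573
M3 S258
G1 X83.9682 Y89.6441 F4172
G1 X102.6454 Y56.5815
G1 X128.8234 Y32.9693
G0 X123.3984 Y146.0176
M3 S258
G1 X165.5177 Y146.0176 F4172
G1 X165.5177 Y131.7843
G1 X123.3984 Y131.7843
G1 X123.3984 Y146.0176
G0 X87.4815 Y134.2099
M3 S818
G1 X7.3591 Y139.5619 F883
G0 X163.1093 Y77.6019
M3 S492
G1 X198.0045 Y98.1777 F1328
G1 X233.2712 Y78.2455
G1 X233.6429 Y37.7375
G1 X198.7477 Y17.1617
G1 X163.4810 Y37.0939
G1 X163.1093 Y77.6019
G0 X213.9121 Y176.5866
M3 S258
G1 X114.4327 Y110.3034 F4172
G1 X149.2606 Y85.7693
G1 X130.6421 Y44.9448
G1 X213.9121 Y176.5866
G0 X76.7045 Y143.0934
M3 S258
G1 X139.9273 Y143.0934 F4172
G1 X139.9273 Y136.6068
G1 X76.7045 Y136.6068
G1 X76.7045 Y143.0934
G0 X90.3649 Y72.9105
M3 S258
G1 X76.6694 Y54.0625 F4172
G1 X6.5517 Y171.6330
G1 X101.7403 Y9.1958
G1 X90.3649 Y72.9105
M5
G0 X0.0000 Y0.0000

Since the viewBox matches the mm dimensions, user units are millimetres directly. The only transform is the Y-flip y_m = 189.2864 − y_svg.

Shape 1 is a closed polygon drawn with `<polygon>`. Its stroke #000000 means score at S492, F1328. After flipping Y the toolpath is (213.6476,108.0512) → (47.8337,6.6757) → (238.6144,66.4228) → (96.7965,103.8716) → (221.5466,66.9000) → (27.7498,140.0142) → (213.6476,108.0512), returning to the start.

Shape 2 is a quadratic bezier drawn with `<path>`. Its stroke #ff0000 means engrave at S258, F4172. After flipping Y the toolpath is (72.7917,132.1573) → (83.9682,89.6441) → (102.6454,56.5815) → (128.8234,32.9693).

Shape 3 is a rectangle drawn with `<polygon>`. Its stroke #ff0000 means engrave at S258, F4172. After flipping Y the toolpath is (123.3984,146.0176) → (165.5177,146.0176) → (165.5177,131.7843) → (123.3984,131.7843) → (123.3984,146.0176), returning to the start.

Shape 4 is a line segment drawn with `<polyline>`. Its stroke #ff8800 means cut at S818, F883. After flipping Y the toolpath is (87.4815,134.2099) → (7.3591,139.5619).

Shape 5 is a regular polygon drawn with `<polygon>`. Its stroke #000000 means score at S492, F1328. After flipping Y the toolpath is (163.1093,77.6019) → (198.0045,98.1777) → (233.2712,78.2455) → (233.6429,37.7375) → (198.7477,17.1617) → (163.4810,37.0939) → (163.1093,77.6019), returning to the start.

Shape 6 is a closed polygon drawn with `<path>`. Its stroke #ff0000 means engrave at S258, F4172. After flipping Y the toolpath is (213.9121,176.5866) → (114.4327,110.3034) → (149.2606,85.7693) → (130.6421,44.9448) → (213.9121,176.5866), returning to the start.

Shape 7 is a rectangle drawn with `<polygon>`. Its stroke #ff0000 means engrave at S258, F4172. After flipping Y the toolpath is (76.7045,143.0934) → (139.9273,143.0934) → (139.9273,136.6068) → (76.7045,136.6068) → (76.7045,143.0934), returning to the start.

Shape 8 is a closed polygon drawn with `<polygon>`. Its stroke #ff0000 means engrave at S258, F4172. After flipping Y the toolpath is (90.3649,72.9105) → (76.6694,54.0625) → (6.5517,171.6330) → (101.7403,9.1958) → (90.3649,72.9105), returning to the start.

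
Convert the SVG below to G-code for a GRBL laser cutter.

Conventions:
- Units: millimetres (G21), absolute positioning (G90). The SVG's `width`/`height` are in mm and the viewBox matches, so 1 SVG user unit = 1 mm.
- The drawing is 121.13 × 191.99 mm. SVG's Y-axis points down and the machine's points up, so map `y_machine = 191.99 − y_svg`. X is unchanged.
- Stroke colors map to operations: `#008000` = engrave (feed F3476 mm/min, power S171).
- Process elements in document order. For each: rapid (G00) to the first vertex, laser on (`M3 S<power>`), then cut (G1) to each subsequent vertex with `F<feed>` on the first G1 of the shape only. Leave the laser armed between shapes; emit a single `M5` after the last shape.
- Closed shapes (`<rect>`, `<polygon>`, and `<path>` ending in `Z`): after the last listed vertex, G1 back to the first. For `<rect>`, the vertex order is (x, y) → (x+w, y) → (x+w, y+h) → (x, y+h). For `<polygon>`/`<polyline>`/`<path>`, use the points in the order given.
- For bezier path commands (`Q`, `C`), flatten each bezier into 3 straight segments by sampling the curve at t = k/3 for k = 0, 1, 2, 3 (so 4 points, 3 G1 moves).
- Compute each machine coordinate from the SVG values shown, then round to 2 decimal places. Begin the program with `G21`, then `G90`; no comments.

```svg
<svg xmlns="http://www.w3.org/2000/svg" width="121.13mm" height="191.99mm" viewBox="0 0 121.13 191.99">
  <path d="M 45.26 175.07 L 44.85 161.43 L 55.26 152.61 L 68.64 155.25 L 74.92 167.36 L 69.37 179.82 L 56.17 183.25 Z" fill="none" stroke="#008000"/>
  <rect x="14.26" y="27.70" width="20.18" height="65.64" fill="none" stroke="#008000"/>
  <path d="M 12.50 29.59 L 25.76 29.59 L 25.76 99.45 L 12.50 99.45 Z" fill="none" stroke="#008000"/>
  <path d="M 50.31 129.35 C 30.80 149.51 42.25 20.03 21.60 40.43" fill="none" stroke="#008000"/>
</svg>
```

G21
G90
G00 X45.26 Y16.92
M3 S171
G1 X44.85 Y30.56 F3476
G1 X55.26 Y39.38
G1 X68.64 Y36.74
G1 X74.92 Y24.63
G1 X69.37 Y12.17
G1 X56.17 Y8.74
G1 X45.26 Y16.92
G00 X14.26 Y164.29
M3 S171
G1 X34.44 Y164.29 F3476
G1 X34.44 Y98.65
G1 X14.26 Y98.65
G1 X14.26 Y164.29
G00 X12.50 Y162.40
M3 S171
G1 X25.76 Y162.40 F3476
G1 X25.76 Y92.54
G1 X12.50 Y92.54
G1 X12.50 Y162.40
G00 X50.31 Y62.64
M3 S171
G1 X38.78 Y81.27 F3476
G1 X33.89 Y133.09
G1 X21.60 Y151.56
M5

viewBox `0 0 121.13 191.99` with mm width/height → 1 unit = 1 mm. Flip: y_m = 191.99 − y_svg.

**Shape 1** — `<path>` regular polygon, stroke `#008000` → engrave (S171, F3476). Machine vertices: (45.26,16.92) → (44.85,30.56) → (55.26,39.38) → (68.64,36.74) → (74.92,24.63) → (69.37,12.17) → (56.17,8.74) → (45.26,16.92). Closed: final G1 returns to the first vertex.

**Shape 2** — `<rect>` rectangle, stroke `#008000` → engrave (S171, F3476). Machine vertices: (14.26,164.29) → (34.44,164.29) → (34.44,98.65) → (14.26,98.65) → (14.26,164.29). Closed: final G1 returns to the first vertex.

**Shape 3** — `<path>` rectangle, stroke `#008000` → engrave (S171, F3476). Machine vertices: (12.50,162.40) → (25.76,162.40) → (25.76,92.54) → (12.50,92.54) → (12.50,162.40). Closed: final G1 returns to the first vertex.

**Shape 4** — `<path>` cubic bezier, stroke `#008000` → engrave (S171, F3476). Control points (SVG): P0=(50.31,129.35), P1=(30.80,149.51), P2=(42.25,20.03), P3=(21.60,40.43); sampled at t=k/3. Machine vertices: (50.31,62.64) → (38.78,81.27) → (33.89,133.09) → (21.60,151.56). Open path.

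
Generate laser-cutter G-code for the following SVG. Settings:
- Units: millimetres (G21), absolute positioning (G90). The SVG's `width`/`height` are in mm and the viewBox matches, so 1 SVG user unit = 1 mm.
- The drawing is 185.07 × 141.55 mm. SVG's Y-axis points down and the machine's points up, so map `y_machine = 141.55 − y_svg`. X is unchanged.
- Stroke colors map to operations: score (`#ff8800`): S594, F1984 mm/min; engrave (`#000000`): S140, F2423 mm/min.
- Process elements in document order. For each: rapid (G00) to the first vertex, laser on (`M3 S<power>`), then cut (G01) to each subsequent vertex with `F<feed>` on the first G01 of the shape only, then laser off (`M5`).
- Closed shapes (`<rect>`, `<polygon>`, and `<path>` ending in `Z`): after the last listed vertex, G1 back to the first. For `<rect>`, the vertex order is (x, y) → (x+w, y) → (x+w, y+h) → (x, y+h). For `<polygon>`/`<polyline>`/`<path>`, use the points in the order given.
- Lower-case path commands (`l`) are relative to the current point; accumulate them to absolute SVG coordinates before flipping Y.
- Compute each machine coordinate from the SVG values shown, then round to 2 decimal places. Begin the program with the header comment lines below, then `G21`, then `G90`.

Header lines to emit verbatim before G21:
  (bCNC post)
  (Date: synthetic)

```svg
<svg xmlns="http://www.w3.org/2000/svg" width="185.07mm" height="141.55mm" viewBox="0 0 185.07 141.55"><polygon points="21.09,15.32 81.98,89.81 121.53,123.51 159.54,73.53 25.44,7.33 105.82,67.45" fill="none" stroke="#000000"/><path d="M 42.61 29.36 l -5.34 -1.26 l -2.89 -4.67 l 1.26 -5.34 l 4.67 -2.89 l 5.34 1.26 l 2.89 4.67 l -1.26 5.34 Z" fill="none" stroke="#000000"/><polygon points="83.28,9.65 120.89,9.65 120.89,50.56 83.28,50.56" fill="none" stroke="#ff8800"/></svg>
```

(bCNC post)
(Date: synthetic)
G21
G90
G00 X21.09 Y126.23
M3 S140
G01 X81.98 Y51.74 F2423
G01 X121.53 Y18.04
G01 X159.54 Y68.02
G01 X25.44 Y134.22
G01 X105.82 Y74.10
G01 X21.09 Y126.23
M5
G00 X42.61 Y112.19
M3 S140
G01 X37.27 Y113.45 F2423
G01 X34.38 Y118.12
G01 X35.64 Y123.46
G01 X40.31 Y126.35
G01 X45.65 Y125.09
G01 X48.54 Y120.42
G01 X47.28 Y115.08
G01 X42.61 Y112.19
M5
G00 X83.28 Y131.90
M3 S594
G01 X120.89 Y131.90 F1984
G01 X120.89 Y90.99
G01 X83.28 Y90.99
G01 X83.28 Y131.90
M5

1 u = 1 mm; y_m = 141.55 − y.

[1] `<polygon>` closed polygon, #000000→engrave S140 F2423: (21.09,126.23) → (81.98,51.74) → (121.53,18.04) → (159.54,68.02) → (25.44,134.22) → (105.82,74.10) → (21.09,126.23) (closed)

[2] `<path>` regular polygon, #000000→engrave S140 F2423: (42.61,112.19) → (37.27,113.45) → (34.38,118.12) → (35.64,123.46) → (40.31,126.35) → (45.65,125.09) → (48.54,120.42) → (47.28,115.08) → (42.61,112.19) (closed)

[3] `<polygon>` rectangle, #ff8800→score S594 F1984: (83.28,131.90) → (120.89,131.90) → (120.89,90.99) → (83.28,90.99) → (83.28,131.90) (closed)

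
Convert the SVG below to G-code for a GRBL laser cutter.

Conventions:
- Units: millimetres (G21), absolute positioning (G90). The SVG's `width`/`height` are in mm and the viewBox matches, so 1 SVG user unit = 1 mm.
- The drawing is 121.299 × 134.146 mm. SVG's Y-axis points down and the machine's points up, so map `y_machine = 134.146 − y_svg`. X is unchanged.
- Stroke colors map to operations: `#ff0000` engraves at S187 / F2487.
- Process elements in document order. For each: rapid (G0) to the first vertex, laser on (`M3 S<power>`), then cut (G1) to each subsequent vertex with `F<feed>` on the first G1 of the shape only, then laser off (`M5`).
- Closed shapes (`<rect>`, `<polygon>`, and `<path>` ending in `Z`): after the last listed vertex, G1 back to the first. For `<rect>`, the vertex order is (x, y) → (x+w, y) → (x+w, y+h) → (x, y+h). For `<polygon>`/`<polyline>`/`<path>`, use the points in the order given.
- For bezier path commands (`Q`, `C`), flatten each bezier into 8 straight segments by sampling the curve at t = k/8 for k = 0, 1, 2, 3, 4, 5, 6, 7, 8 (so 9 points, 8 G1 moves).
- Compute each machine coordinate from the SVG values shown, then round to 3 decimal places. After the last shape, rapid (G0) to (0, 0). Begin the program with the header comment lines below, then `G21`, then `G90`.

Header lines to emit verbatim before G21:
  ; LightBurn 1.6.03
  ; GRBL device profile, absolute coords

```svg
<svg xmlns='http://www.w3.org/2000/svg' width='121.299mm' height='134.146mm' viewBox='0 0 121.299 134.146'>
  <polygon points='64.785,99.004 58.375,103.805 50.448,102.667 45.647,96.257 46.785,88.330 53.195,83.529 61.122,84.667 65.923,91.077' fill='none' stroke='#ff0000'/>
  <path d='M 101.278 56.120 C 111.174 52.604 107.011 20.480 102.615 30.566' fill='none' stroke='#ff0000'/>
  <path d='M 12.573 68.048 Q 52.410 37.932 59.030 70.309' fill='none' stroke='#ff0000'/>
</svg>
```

; LightBurn 1.6.03
; GRBL device profile, absolute coords
G21
G90
G0 X64.785 Y35.142
M3 S187
G1 X58.375 Y30.341 F2487
G1 X50.448 Y31.479
G1 X45.647 Y37.889
G1 X46.785 Y45.816
G1 X53.195 Y50.617
G1 X61.122 Y49.479
G1 X65.923 Y43.069
G1 X64.785 Y35.142
M5
G0 X101.278 Y78.026
M3 S187
G1 X104.357 Y80.547 F2487
G1 X106.280 Y84.920
G1 X107.209 Y90.316
G1 X107.306 Y95.904
G1 X106.733 Y100.854
G1 X105.652 Y104.337
G1 X104.226 Y105.522
G1 X102.615 Y103.580
M5
G0 X12.573 Y66.098
M3 S187
G1 X22.013 Y72.651 F2487
G1 X30.415 Y77.250
G1 X37.780 Y79.897
G1 X44.106 Y80.591
G1 X49.394 Y79.332
G1 X53.644 Y76.120
G1 X56.856 Y70.955
G1 X59.030 Y63.837
M5
G0 X0.000 Y0.000

1 u = 1 mm; y_m = 134.146 − y.

[1] `<polygon>` regular polygon, #ff0000→engrave S187 F2487: (64.785,35.142) → (58.375,30.341) → (50.448,31.479) → (45.647,37.889) → (46.785,45.816) → (53.195,50.617) → (61.122,49.479) → (65.923,43.069) → (64.785,35.142) (closed)

[2] `<path>` cubic bezier, #ff0000→engrave S187 F2487: (101.278,78.026) → (104.357,80.547) → (106.280,84.920) → (107.209,90.316) → (107.306,95.904) → (106.733,100.854) → (105.652,104.337) → (104.226,105.522) → (102.615,103.580)

[3] `<path>` quadratic bezier, #ff0000→engrave S187 F2487: (12.573,66.098) → (22.013,72.651) → (30.415,77.250) → (37.780,79.897) → (44.106,80.591) → (49.394,79.332) → (53.644,76.120) → (56.856,70.955) → (59.030,63.837)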